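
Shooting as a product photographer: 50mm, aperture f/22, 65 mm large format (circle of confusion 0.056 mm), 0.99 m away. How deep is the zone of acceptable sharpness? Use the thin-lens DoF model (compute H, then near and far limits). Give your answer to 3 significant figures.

1.17 m

Hyperfocal distance H = f²/(N·c) + f = 50²/(22 × 0.056) + 50 = 2500/1.232 + 50 ≈ 2079.2 mm ≈ 2.079 m.
Near limit Dn = s·(H − f)/(H + s − 2f) = 990 × (2079.2 − 50) / (2079.2 + 990 − 2 × 50) = 990 × 2029.2 / 2969.2 ≈ 676.6 mm.
Far limit Df = s·(H − f)/(H − s) = 990 × (2079.2 − 50) / (2079.2 − 990) = 990 × 2029.2 / 1089.2 ≈ 1844.4 mm.
Depth of field = Df − Dn = 1844.4 − 676.6 ≈ 1167.8 mm ≈ 1.17 m.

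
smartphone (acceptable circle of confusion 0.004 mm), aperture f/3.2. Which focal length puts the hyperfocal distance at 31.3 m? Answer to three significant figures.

20.0 mm

From H = f²/(N·c) + f, with f ≪ H: f ≈ √(H·N·c) = √(31300 × 3.2 × 0.004) = √400.64 ≈ 20.02 mm.
The +f correction barely moves this — solving exactly, f² + N·c·f − N·c·H = 0 ⇒ f = (−N·c + √((N·c)² + 4·N·c·H))/2 = (−0.0128 + √1602.6)/2 ≈ 20.010 mm, so f ≈ 20.0 mm.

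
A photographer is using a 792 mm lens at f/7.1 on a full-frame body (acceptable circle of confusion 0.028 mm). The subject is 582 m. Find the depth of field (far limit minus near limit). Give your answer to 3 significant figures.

222 m

Hyperfocal distance H = f²/(N·c) + f = 792²/(7.1 × 0.028) + 792 = 627264/0.1988 + 792 ≈ 3156043.5 mm ≈ 3156 m.
Near limit Dn = s·(H − f)/(H + s − 2f) = 582000 × (3156043.5 − 792) / (3156043.5 + 582000 − 2 × 792) = 582000 × 3155251.5 / 3736459.5 ≈ 491470 mm.
Far limit Df = s·(H − f)/(H − s) = 582000 × (3156043.5 − 792) / (3156043.5 − 582000) = 582000 × 3155251.5 / 2574043.5 ≈ 713413 mm.
Depth of field = Df − Dn = 713413 − 491470 ≈ 221943 mm ≈ 222 m.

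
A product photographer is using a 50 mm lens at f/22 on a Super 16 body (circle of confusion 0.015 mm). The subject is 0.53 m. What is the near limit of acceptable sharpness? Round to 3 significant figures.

Hyperfocal distance H = f²/(N·c) + f = 50²/(22 × 0.015) + 50 = 2500/0.33 + 50 ≈ 7625.8 mm ≈ 7.626 m.
Near limit Dn = s·(H − f)/(H + s − 2f) = 530 × (7625.8 − 50) / (7625.8 + 530 − 2 × 50) = 530 × 7575.8 / 8055.8 ≈ 498.42 mm.

498 mm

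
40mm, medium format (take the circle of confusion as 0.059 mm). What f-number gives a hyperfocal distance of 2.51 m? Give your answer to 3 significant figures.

Rearrange H = f²/(N·c) + f for N: N = f² / ((H − f)·c).
N = 40² / ((2510 − 40) × 0.059) = 1600 / 145.7 ≈ 11.

f/11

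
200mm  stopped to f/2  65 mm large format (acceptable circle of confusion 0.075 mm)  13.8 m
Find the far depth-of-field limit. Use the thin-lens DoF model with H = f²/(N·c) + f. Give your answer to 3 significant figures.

Hyperfocal distance H = f²/(N·c) + f = 200²/(2 × 0.075) + 200 = 40000/0.15 + 200 ≈ 266866.7 mm ≈ 266.9 m.
Far limit Df = s·(H − f)/(H − s) = 13800 × (266866.7 − 200) / (266866.7 − 13800) = 13800 × 266666.7 / 253066.7 ≈ 14542 mm ≈ 14.5 m.

14.5 m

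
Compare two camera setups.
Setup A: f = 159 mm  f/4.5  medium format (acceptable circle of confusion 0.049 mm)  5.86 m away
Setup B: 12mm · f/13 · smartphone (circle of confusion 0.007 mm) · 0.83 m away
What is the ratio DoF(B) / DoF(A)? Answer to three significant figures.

Setup A: H = 159²/(4.5×0.049) + 159 ≈ 114812.1 mm; DoF = Df − Dn = 6166.63 − 5582.42 ≈ 584.21 mm.
Setup B: H = 12²/(13×0.007) + 12 ≈ 1594.4 mm; DoF = Df − Dn = 1718.2 − 547.2 ≈ 1171.0 mm.
Ratio = 1171.0 / 584.21 ≈ 2.00.

2.00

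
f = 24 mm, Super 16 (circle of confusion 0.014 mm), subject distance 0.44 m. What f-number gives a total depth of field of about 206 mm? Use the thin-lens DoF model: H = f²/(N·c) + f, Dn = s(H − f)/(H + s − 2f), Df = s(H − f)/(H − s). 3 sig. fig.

Write h = H − f = f²/(N·c). The thin-lens limits are Dn = s·h/(h + (s−f)) and Df = s·h/(h − (s−f)), so DoF = Df − Dn = 2·s·(s−f)·h / (h² − (s−f)²).
That is a quadratic in h: DoF·h² − 2·s·(s−f)·h − DoF·(s−f)² = 0 ⇒ h = (s−f)·(s + √(s² + DoF²)) / DoF = 416 × (440 + √(440² + 206²)) / 206 = 416 × (440 + 485.835) / 206 ≈ 1869.6 mm.
Then N = f²/(c·h) = 24² / (0.014 × 1869.6) = 576 / 26.175 ≈ 22.

f/22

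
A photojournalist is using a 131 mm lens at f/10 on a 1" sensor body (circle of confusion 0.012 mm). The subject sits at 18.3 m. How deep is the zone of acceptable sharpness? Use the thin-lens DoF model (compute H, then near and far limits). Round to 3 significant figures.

Hyperfocal distance H = f²/(N·c) + f = 131²/(10 × 0.012) + 131 = 17161/0.12 + 131 ≈ 143139.3 mm ≈ 143.1 m.
Near limit Dn = s·(H − f)/(H + s − 2f) = 18300 × (143139.3 − 131) / (143139.3 + 18300 − 2 × 131) = 18300 × 143008.3 / 161177.3 ≈ 16237.1 mm.
Far limit Df = s·(H − f)/(H − s) = 18300 × (143139.3 − 131) / (143139.3 − 18300) = 18300 × 143008.3 / 124839.3 ≈ 20963.4 mm.
Depth of field = Df − Dn = 20963.4 − 16237.1 ≈ 4726.3 mm ≈ 4.73 m.

4.73 m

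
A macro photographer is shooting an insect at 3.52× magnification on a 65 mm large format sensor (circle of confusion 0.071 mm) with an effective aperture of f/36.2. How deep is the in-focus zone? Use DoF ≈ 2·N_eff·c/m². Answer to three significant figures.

0.415 mm

At magnification m, DoF ≈ 2·N_eff·c/m² = 2 × 36.2 × 0.071 / 3.52² = 5.14 / 12.39 ≈ 0.415 mm.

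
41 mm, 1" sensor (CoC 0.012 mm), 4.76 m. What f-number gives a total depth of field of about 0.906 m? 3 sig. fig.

Write h = H − f = f²/(N·c). The thin-lens limits are Dn = s·h/(h + (s−f)) and Df = s·h/(h − (s−f)), so DoF = Df − Dn = 2·s·(s−f)·h / (h² − (s−f)²).
That is a quadratic in h: DoF·h² − 2·s·(s−f)·h − DoF·(s−f)² = 0 ⇒ h = (s−f)·(s + √(s² + DoF²)) / DoF = 4719 × (4760 + √(4760² + 906²)) / 906 = 4719 × (4760 + 4845.46) / 906 ≈ 50031 mm.
Then N = f²/(c·h) = 41² / (0.012 × 50031) = 1681 / 600.37 ≈ 2.80.

f/2.80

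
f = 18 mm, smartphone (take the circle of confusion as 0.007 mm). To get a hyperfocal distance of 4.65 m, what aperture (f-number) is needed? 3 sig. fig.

f/9.99

Rearrange H = f²/(N·c) + f for N: N = f² / ((H − f)·c).
N = 18² / ((4650 − 18) × 0.007) = 324 / 32.42 ≈ 9.99.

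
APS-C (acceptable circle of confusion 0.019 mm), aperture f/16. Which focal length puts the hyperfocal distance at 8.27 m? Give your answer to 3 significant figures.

50.0 mm

From H = f²/(N·c) + f, with f ≪ H: f ≈ √(H·N·c) = √(8270 × 16 × 0.019) = √2514.1 ≈ 50.14 mm.
Exact: f² + N·c·f − N·c·H = 0 ⇒ f = (−N·c + √((N·c)² + 4·N·c·H))/2 = (−0.304 + √10056)/2 ≈ 49.989 mm ≈ 50.0 mm.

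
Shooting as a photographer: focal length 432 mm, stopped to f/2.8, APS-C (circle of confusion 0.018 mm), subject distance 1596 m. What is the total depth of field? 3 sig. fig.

Hyperfocal distance H = f²/(N·c) + f = 432²/(2.8 × 0.018) + 432 = 186624/0.0504 + 432 ≈ 3703289.1 mm ≈ 3703 m.
Near limit Dn = s·(H − f)/(H + s − 2f) = 1596000 × (3703289.1 − 432) / (3703289.1 + 1596000 − 2 × 432) = 1596000 × 3702857.1 / 5298425.1 ≈ 1115380 mm.
Far limit Df = s·(H − f)/(H − s) = 1596000 × (3703289.1 − 432) / (3703289.1 − 1596000) = 1596000 × 3702857.1 / 2107289.1 ≈ 2804437 mm.
Depth of field = Df − Dn = 2804437 − 1115380 ≈ 1689057 mm ≈ 1690 m.

1690 m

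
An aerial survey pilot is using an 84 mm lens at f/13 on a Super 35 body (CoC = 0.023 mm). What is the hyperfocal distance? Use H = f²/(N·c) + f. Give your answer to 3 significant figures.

Hyperfocal distance H = f²/(N·c) + f = 84²/(13 × 0.023) + 84 = 7056/0.299 + 84 ≈ 23682.7 mm ≈ 23.7 m.

23.7 m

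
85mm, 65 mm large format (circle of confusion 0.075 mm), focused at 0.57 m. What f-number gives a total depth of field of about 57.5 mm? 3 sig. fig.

f/9.99

Write h = H − f = f²/(N·c). The thin-lens limits are Dn = s·h/(h + (s−f)) and Df = s·h/(h − (s−f)), so DoF = Df − Dn = 2·s·(s−f)·h / (h² − (s−f)²).
That is a quadratic in h: DoF·h² − 2·s·(s−f)·h − DoF·(s−f)² = 0 ⇒ h = (s−f)·(s + √(s² + DoF²)) / DoF = 485 × (570 + √(570² + 57.5²)) / 57.5 = 485 × (570 + 572.893) / 57.5 ≈ 9640.1 mm.
Then N = f²/(c·h) = 85² / (0.075 × 9640.1) = 7225 / 723.00 ≈ 9.99.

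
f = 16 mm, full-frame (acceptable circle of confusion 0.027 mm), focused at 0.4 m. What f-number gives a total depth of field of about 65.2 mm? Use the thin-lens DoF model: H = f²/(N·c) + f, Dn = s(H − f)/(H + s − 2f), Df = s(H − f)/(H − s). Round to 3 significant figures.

f/2.00

Write h = H − f = f²/(N·c). The thin-lens limits are Dn = s·h/(h + (s−f)) and Df = s·h/(h − (s−f)), so DoF = Df − Dn = 2·s·(s−f)·h / (h² − (s−f)²).
That is a quadratic in h: DoF·h² − 2·s·(s−f)·h − DoF·(s−f)² = 0 ⇒ h = (s−f)·(s + √(s² + DoF²)) / DoF = 384 × (400 + √(400² + 65.2²)) / 65.2 = 384 × (400 + 405.279) / 65.2 ≈ 4742.7 mm.
Then N = f²/(c·h) = 16² / (0.027 × 4742.7) = 256 / 128.05 ≈ 2.00.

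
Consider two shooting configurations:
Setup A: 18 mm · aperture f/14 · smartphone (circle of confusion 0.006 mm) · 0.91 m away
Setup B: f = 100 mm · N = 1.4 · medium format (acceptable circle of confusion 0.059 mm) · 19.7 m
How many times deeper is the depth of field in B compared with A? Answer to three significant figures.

14.7

Setup A: H = 18²/(14×0.006) + 18 ≈ 3875.1 mm; DoF = Df − Dn = 1183.75 − 739.08 ≈ 444.67 mm.
Setup B: H = 100²/(1.4×0.059) + 100 ≈ 121165.4 mm; DoF = Df − Dn = 23505.4 − 16955.0 ≈ 6550.4 mm.
Ratio = 6550.4 / 444.67 ≈ 14.7.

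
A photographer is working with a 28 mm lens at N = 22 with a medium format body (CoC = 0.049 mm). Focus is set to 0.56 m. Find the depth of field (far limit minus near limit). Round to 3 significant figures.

1.76 m

Hyperfocal distance H = f²/(N·c) + f = 28²/(22 × 0.049) + 28 = 784/1.078 + 28 ≈ 755.3 mm ≈ 0.755 m.
Near limit Dn = s·(H − f)/(H + s − 2f) = 560 × (755.3 − 28) / (755.3 + 560 − 2 × 28) = 560 × 727.3 / 1259.3 ≈ 323.4 mm.
Far limit Df = s·(H − f)/(H − s) = 560 × (755.3 − 28) / (755.3 − 560) = 560 × 727.3 / 195.3 ≈ 2085.7 mm.
Depth of field = Df − Dn = 2085.7 − 323.4 ≈ 1762.3 mm ≈ 1.76 m.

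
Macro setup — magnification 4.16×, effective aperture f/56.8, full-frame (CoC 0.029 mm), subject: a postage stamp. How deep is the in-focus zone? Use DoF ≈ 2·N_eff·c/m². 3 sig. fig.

0.190 mm

At magnification m, DoF ≈ 2·N_eff·c/m² = 2 × 56.8 × 0.029 / 4.16² = 3.294 / 17.31 ≈ 0.19 mm.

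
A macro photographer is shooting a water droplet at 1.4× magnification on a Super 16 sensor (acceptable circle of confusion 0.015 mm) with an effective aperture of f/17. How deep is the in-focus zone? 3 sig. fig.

0.260 mm

At magnification m, DoF ≈ 2·N_eff·c/m² = 2 × 17 × 0.015 / 1.4² = 0.51 / 1.96 ≈ 0.26 mm.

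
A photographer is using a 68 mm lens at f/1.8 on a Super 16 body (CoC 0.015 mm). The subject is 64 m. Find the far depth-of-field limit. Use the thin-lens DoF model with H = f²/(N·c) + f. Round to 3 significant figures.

102 m

Hyperfocal distance H = f²/(N·c) + f = 68²/(1.8 × 0.015) + 68 = 4624/0.027 + 68 ≈ 171327.3 mm ≈ 171.3 m.
Far limit Df = s·(H − f)/(H − s) = 64000 × (171327.3 − 68) / (171327.3 − 64000) = 64000 × 171259.3 / 107327.3 ≈ 102123 mm ≈ 102 m.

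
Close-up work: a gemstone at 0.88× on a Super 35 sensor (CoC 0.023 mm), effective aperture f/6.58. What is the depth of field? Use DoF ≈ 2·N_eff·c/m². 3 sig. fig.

0.391 mm

At magnification m, DoF ≈ 2·N_eff·c/m² = 2 × 6.58 × 0.023 / 0.88² = 0.3027 / 0.7744 ≈ 0.391 mm.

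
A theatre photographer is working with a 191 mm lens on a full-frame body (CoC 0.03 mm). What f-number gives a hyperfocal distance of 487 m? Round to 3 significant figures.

Rearrange H = f²/(N·c) + f for N: N = f² / ((H − f)·c).
N = 191² / ((487000 − 191) × 0.03) = 36481 / 14604 ≈ 2.50.

f/2.50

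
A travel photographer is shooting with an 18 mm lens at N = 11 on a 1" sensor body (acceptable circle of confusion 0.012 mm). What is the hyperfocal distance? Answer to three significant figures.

Hyperfocal distance H = f²/(N·c) + f = 18²/(11 × 0.012) + 18 = 324/0.132 + 18 ≈ 2472.5 mm ≈ 2.47 m.

2.47 m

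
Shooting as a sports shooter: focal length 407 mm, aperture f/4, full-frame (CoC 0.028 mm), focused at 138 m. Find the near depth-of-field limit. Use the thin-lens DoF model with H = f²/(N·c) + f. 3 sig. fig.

126 m

Hyperfocal distance H = f²/(N·c) + f = 407²/(4 × 0.028) + 407 = 165649/0.112 + 407 ≈ 1479415.9 mm ≈ 1479 m.
Near limit Dn = s·(H − f)/(H + s − 2f) = 138000 × (1479415.9 − 407) / (1479415.9 + 138000 − 2 × 407) = 138000 × 1479008.9 / 1616601.9 ≈ 126254 mm ≈ 126 m.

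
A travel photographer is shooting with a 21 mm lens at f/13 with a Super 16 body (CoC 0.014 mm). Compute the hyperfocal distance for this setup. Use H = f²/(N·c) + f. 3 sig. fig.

Hyperfocal distance H = f²/(N·c) + f = 21²/(13 × 0.014) + 21 = 441/0.182 + 21 ≈ 2444.1 mm ≈ 2.44 m.

2.44 m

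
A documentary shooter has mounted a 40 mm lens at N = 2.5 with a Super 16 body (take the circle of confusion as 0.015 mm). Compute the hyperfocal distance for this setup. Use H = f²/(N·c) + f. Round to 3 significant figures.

Hyperfocal distance H = f²/(N·c) + f = 40²/(2.5 × 0.015) + 40 = 1600/0.0375 + 40 ≈ 42706.7 mm ≈ 42.7 m.

42.7 m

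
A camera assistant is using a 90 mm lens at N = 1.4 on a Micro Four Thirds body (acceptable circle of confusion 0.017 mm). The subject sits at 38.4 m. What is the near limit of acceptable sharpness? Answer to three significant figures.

34.5 m

Hyperfocal distance H = f²/(N·c) + f = 90²/(1.4 × 0.017) + 90 = 8100/0.0238 + 90 ≈ 340426.1 mm ≈ 340.4 m.
Near limit Dn = s·(H − f)/(H + s − 2f) = 38400 × (340426.1 − 90) / (340426.1 + 38400 − 2 × 90) = 38400 × 340336.1 / 378646.1 ≈ 34515 mm ≈ 34.5 m.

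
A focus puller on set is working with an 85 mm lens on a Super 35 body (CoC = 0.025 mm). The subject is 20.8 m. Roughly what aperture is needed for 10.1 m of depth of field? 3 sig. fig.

Write h = H − f = f²/(N·c). The thin-lens limits are Dn = s·h/(h + (s−f)) and Df = s·h/(h − (s−f)), so DoF = Df − Dn = 2·s·(s−f)·h / (h² − (s−f)²).
That is a quadratic in h: DoF·h² − 2·s·(s−f)·h − DoF·(s−f)² = 0 ⇒ h = (s−f)·(s + √(s² + DoF²)) / DoF = 20715 × (20800 + √(20800² + 10100²)) / 10100 = 20715 × (20800 + 23122.5) / 10100 ≈ 90085 mm.
Then N = f²/(c·h) = 85² / (0.025 × 90085) = 7225 / 2252.1 ≈ 3.21.

f/3.21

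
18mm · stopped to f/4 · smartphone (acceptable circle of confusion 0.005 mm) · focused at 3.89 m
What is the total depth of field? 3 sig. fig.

Hyperfocal distance H = f²/(N·c) + f = 18²/(4 × 0.005) + 18 = 324/0.02 + 18 ≈ 16218.0 mm ≈ 16.22 m.
Near limit Dn = s·(H − f)/(H + s − 2f) = 3890 × (16218.0 − 18) / (16218.0 + 3890 − 2 × 18) = 3890 × 16200.0 / 20072.0 ≈ 3139.6 mm.
Far limit Df = s·(H − f)/(H − s) = 3890 × (16218.0 − 18) / (16218.0 − 3890) = 3890 × 16200.0 / 12328.0 ≈ 5111.8 mm.
Depth of field = Df − Dn = 5111.8 − 3139.6 ≈ 1972.2 mm ≈ 1.97 m.

1.97 m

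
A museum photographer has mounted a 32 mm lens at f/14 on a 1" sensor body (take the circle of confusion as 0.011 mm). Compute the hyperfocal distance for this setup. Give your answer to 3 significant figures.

Hyperfocal distance H = f²/(N·c) + f = 32²/(14 × 0.011) + 32 = 1024/0.154 + 32 ≈ 6681.4 mm ≈ 6.68 m.

6.68 m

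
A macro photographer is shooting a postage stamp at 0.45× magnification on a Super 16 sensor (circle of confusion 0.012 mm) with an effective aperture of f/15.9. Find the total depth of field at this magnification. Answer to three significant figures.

At magnification m, DoF ≈ 2·N_eff·c/m² = 2 × 15.9 × 0.012 / 0.45² = 0.3816 / 0.2025 ≈ 1.88 mm.

1.88 mm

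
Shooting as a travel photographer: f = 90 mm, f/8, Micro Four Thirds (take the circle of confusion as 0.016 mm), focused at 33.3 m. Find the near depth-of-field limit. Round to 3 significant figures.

21.8 m

Hyperfocal distance H = f²/(N·c) + f = 90²/(8 × 0.016) + 90 = 8100/0.128 + 90 ≈ 63371.2 mm ≈ 63.37 m.
Near limit Dn = s·(H − f)/(H + s − 2f) = 33300 × (63371.2 − 90) / (63371.2 + 33300 − 2 × 90) = 33300 × 63281.2 / 96491.2 ≈ 21839 mm ≈ 21.8 m.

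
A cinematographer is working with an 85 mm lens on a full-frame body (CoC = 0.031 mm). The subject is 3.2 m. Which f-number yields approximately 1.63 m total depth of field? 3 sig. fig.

Write h = H − f = f²/(N·c). The thin-lens limits are Dn = s·h/(h + (s−f)) and Df = s·h/(h − (s−f)), so DoF = Df − Dn = 2·s·(s−f)·h / (h² − (s−f)²).
That is a quadratic in h: DoF·h² − 2·s·(s−f)·h − DoF·(s−f)² = 0 ⇒ h = (s−f)·(s + √(s² + DoF²)) / DoF = 3115 × (3200 + √(3200² + 1630²)) / 1630 = 3115 × (3200 + 3591.23) / 1630 ≈ 12978 mm.
Then N = f²/(c·h) = 85² / (0.031 × 12978) = 7225 / 402.33 ≈ 18.

f/18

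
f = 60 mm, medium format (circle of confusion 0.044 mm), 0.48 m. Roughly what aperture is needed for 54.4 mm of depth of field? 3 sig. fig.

Write h = H − f = f²/(N·c). The thin-lens limits are Dn = s·h/(h + (s−f)) and Df = s·h/(h − (s−f)), so DoF = Df − Dn = 2·s·(s−f)·h / (h² − (s−f)²).
That is a quadratic in h: DoF·h² − 2·s·(s−f)·h − DoF·(s−f)² = 0 ⇒ h = (s−f)·(s + √(s² + DoF²)) / DoF = 420 × (480 + √(480² + 54.4²)) / 54.4 = 420 × (480 + 483.073) / 54.4 ≈ 7435.5 mm.
Then N = f²/(c·h) = 60² / (0.044 × 7435.5) = 3600 / 327.16 ≈ 11.

f/11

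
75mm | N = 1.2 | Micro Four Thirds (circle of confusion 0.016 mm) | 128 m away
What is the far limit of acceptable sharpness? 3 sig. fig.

227 m

Hyperfocal distance H = f²/(N·c) + f = 75²/(1.2 × 0.016) + 75 = 5625/0.0192 + 75 ≈ 293043.8 mm ≈ 293.0 m.
Far limit Df = s·(H − f)/(H − s) = 128000 × (293043.8 − 75) / (293043.8 − 128000) = 128000 × 292968.8 / 165043.8 ≈ 227212 mm ≈ 227 m.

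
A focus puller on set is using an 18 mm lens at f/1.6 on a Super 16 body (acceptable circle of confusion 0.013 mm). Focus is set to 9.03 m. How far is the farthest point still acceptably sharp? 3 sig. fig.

21.4 m

Hyperfocal distance H = f²/(N·c) + f = 18²/(1.6 × 0.013) + 18 = 324/0.0208 + 18 ≈ 15594.9 mm ≈ 15.59 m.
Far limit Df = s·(H − f)/(H − s) = 9030 × (15594.9 − 18) / (15594.9 − 9030) = 9030 × 15576.9 / 6564.9 ≈ 21426 mm ≈ 21.4 m.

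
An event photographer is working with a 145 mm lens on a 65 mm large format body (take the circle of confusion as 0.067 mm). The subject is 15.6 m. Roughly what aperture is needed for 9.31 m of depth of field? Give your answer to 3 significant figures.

Write h = H − f = f²/(N·c). The thin-lens limits are Dn = s·h/(h + (s−f)) and Df = s·h/(h − (s−f)), so DoF = Df − Dn = 2·s·(s−f)·h / (h² − (s−f)²).
That is a quadratic in h: DoF·h² − 2·s·(s−f)·h − DoF·(s−f)² = 0 ⇒ h = (s−f)·(s + √(s² + DoF²)) / DoF = 15455 × (15600 + √(15600² + 9310²)) / 9310 = 15455 × (15600 + 18166.9) / 9310 ≈ 56054 mm.
Then N = f²/(c·h) = 145² / (0.067 × 56054) = 21025 / 3755.7 ≈ 5.60.

f/5.60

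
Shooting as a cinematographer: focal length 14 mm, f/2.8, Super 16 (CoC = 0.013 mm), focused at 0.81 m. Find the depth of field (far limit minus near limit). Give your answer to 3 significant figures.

Hyperfocal distance H = f²/(N·c) + f = 14²/(2.8 × 0.013) + 14 = 196/0.0364 + 14 ≈ 5398.6 mm ≈ 5.399 m.
Near limit Dn = s·(H − f)/(H + s − 2f) = 810 × (5398.6 − 14) / (5398.6 + 810 − 2 × 14) = 810 × 5384.6 / 6180.6 ≈ 705.68 mm.
Far limit Df = s·(H − f)/(H − s) = 810 × (5398.6 − 14) / (5398.6 − 810) = 810 × 5384.6 / 4588.6 ≈ 950.51 mm.
Depth of field = Df − Dn = 950.51 − 705.68 ≈ 244.83 mm.

245 mm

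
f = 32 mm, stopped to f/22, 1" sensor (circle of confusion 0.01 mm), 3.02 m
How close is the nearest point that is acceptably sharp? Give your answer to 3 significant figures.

Hyperfocal distance H = f²/(N·c) + f = 32²/(22 × 0.01) + 32 = 1024/0.22 + 32 ≈ 4686.5 mm ≈ 4.687 m.
Near limit Dn = s·(H − f)/(H + s − 2f) = 3020 × (4686.5 − 32) / (4686.5 + 3020 − 2 × 32) = 3020 × 4654.5 / 7642.5 ≈ 1839.3 mm ≈ 1.84 m.

1.84 m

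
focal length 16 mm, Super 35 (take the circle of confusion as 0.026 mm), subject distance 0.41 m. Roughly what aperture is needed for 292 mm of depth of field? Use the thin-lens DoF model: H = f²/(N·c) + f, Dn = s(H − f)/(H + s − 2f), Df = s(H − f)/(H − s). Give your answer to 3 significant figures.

f/7.99

Write h = H − f = f²/(N·c). The thin-lens limits are Dn = s·h/(h + (s−f)) and Df = s·h/(h − (s−f)), so DoF = Df − Dn = 2·s·(s−f)·h / (h² − (s−f)²).
That is a quadratic in h: DoF·h² − 2·s·(s−f)·h − DoF·(s−f)² = 0 ⇒ h = (s−f)·(s + √(s² + DoF²)) / DoF = 394 × (410 + √(410² + 292²)) / 292 = 394 × (410 + 503.353) / 292 ≈ 1232.4 mm.
Then N = f²/(c·h) = 16² / (0.026 × 1232.4) = 256 / 32.042 ≈ 7.99.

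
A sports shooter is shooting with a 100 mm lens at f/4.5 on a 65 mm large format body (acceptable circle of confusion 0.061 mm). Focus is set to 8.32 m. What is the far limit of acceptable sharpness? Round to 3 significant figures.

Hyperfocal distance H = f²/(N·c) + f = 100²/(4.5 × 0.061) + 100 = 10000/0.2745 + 100 ≈ 36529.9 mm ≈ 36.53 m.
Far limit Df = s·(H − f)/(H − s) = 8320 × (36529.9 − 100) / (36529.9 − 8320) = 8320 × 36429.9 / 28209.9 ≈ 10744 mm ≈ 10.7 m.

10.7 m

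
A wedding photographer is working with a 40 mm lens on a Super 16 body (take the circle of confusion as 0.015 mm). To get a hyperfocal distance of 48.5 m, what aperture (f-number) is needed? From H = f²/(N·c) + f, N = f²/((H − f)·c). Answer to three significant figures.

f/2.20

Rearrange H = f²/(N·c) + f for N: N = f² / ((H − f)·c).
N = 40² / ((48500 − 40) × 0.015) = 1600 / 726.9 ≈ 2.20.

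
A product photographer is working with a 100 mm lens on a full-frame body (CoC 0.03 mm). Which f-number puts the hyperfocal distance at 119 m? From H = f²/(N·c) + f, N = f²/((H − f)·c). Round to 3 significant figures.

f/2.80

Rearrange H = f²/(N·c) + f for N: N = f² / ((H − f)·c).
N = 100² / ((119000 − 100) × 0.03) = 10000 / 3567 ≈ 2.80.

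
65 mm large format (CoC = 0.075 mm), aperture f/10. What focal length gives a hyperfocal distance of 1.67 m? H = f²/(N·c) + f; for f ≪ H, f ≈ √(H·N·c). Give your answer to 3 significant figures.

35.0 mm

From H = f²/(N·c) + f, with f ≪ H: f ≈ √(H·N·c) = √(1670 × 10 × 0.075) = √1252.5 ≈ 35.39 mm.
Exact: f² + N·c·f − N·c·H = 0 ⇒ f = (−N·c + √((N·c)² + 4·N·c·H))/2 = (−0.75 + √5010.6)/2 ≈ 35.018 mm ≈ 35.0 mm.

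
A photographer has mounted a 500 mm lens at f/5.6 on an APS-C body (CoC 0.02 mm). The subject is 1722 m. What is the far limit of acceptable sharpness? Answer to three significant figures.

7530 m

Hyperfocal distance H = f²/(N·c) + f = 500²/(5.6 × 0.02) + 500 = 250000/0.112 + 500 ≈ 2232642.9 mm ≈ 2233 m.
Far limit Df = s·(H − f)/(H − s) = 1722000 × (2232642.9 − 500) / (2232642.9 − 1722000) = 1722000 × 2232142.9 / 510642.9 ≈ 7527277 mm ≈ 7530 m.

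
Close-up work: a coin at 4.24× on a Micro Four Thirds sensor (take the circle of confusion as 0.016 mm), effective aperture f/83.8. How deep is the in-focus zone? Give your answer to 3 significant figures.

At magnification m, DoF ≈ 2·N_eff·c/m² = 2 × 83.8 × 0.016 / 4.24² = 2.682 / 17.98 ≈ 0.149 mm.

0.149 mm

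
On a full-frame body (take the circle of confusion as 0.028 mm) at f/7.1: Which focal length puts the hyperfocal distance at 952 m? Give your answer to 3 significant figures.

435 mm

From H = f²/(N·c) + f, with f ≪ H: f ≈ √(H·N·c) = √(952000 × 7.1 × 0.028) = √189258 ≈ 435.0 mm.
The +f correction barely moves this — solving exactly, f² + N·c·f − N·c·H = 0 ⇒ f = (−N·c + √((N·c)² + 4·N·c·H))/2 = (−0.1988 + √757030)/2 ≈ 434.94 mm, so f ≈ 435 mm.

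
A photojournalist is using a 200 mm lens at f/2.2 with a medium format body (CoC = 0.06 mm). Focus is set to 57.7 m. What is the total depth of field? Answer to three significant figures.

22.7 m

Hyperfocal distance H = f²/(N·c) + f = 200²/(2.2 × 0.06) + 200 = 40000/0.132 + 200 ≈ 303230.3 mm ≈ 303.2 m.
Near limit Dn = s·(H − f)/(H + s − 2f) = 57700 × (303230.3 − 200) / (303230.3 + 57700 − 2 × 200) = 57700 × 303030.3 / 360530.3 ≈ 48498 mm.
Far limit Df = s·(H − f)/(H − s) = 57700 × (303230.3 − 200) / (303230.3 − 57700) = 57700 × 303030.3 / 245530.3 ≈ 71213 mm.
Depth of field = Df − Dn = 71213 − 48498 ≈ 22715 mm ≈ 22.7 m.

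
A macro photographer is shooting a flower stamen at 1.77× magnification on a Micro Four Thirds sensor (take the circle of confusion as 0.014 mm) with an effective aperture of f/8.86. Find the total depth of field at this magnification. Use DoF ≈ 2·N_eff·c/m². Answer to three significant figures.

0.0792 mm

At magnification m, DoF ≈ 2·N_eff·c/m² = 2 × 8.86 × 0.014 / 1.77² = 0.2481 / 3.133 ≈ 0.0792 mm.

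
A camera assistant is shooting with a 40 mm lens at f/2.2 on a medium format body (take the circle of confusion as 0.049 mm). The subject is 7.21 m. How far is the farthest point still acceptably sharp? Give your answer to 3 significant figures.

13.9 m

Hyperfocal distance H = f²/(N·c) + f = 40²/(2.2 × 0.049) + 40 = 1600/0.1078 + 40 ≈ 14882.3 mm ≈ 14.88 m.
Far limit Df = s·(H − f)/(H − s) = 7210 × (14882.3 − 40) / (14882.3 − 7210) = 7210 × 14842.3 / 7672.3 ≈ 13948 mm ≈ 13.9 m.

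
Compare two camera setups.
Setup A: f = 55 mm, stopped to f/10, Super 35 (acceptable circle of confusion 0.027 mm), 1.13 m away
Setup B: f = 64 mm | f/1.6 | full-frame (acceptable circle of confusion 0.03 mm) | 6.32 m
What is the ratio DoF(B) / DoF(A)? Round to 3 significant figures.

Setup A: H = 55²/(10×0.027) + 55 ≈ 11258.7 mm; DoF = Df − Dn = 1249.93 − 1031.07 ≈ 218.86 mm.
Setup B: H = 64²/(1.6×0.03) + 64 ≈ 85397.3 mm; DoF = Df − Dn = 6819.99 − 5888.31 ≈ 931.68 mm.
Ratio = 931.68 / 218.86 ≈ 4.26.

4.26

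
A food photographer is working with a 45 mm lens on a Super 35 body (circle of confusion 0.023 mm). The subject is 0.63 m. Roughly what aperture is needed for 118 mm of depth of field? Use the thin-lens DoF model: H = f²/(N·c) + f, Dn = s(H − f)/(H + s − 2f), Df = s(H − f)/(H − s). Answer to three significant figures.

Write h = H − f = f²/(N·c). The thin-lens limits are Dn = s·h/(h + (s−f)) and Df = s·h/(h − (s−f)), so DoF = Df − Dn = 2·s·(s−f)·h / (h² − (s−f)²).
That is a quadratic in h: DoF·h² − 2·s·(s−f)·h − DoF·(s−f)² = 0 ⇒ h = (s−f)·(s + √(s² + DoF²)) / DoF = 585 × (630 + √(630² + 118²)) / 118 = 585 × (630 + 640.956) / 118 ≈ 6300.9 mm.
Then N = f²/(c·h) = 45² / (0.023 × 6300.9) = 2025 / 144.92 ≈ 14.

f/14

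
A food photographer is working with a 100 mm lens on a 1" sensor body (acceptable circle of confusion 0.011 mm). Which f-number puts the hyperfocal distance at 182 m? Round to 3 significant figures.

f/5

Rearrange H = f²/(N·c) + f for N: N = f² / ((H − f)·c).
N = 100² / ((182000 − 100) × 0.011) = 10000 / 2001 ≈ 5.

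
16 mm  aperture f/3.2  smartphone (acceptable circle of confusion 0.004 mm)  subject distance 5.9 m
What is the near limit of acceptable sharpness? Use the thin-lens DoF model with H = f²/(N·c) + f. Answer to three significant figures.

4.56 m

Hyperfocal distance H = f²/(N·c) + f = 16²/(3.2 × 0.004) + 16 = 256/0.0128 + 16 ≈ 20016.0 mm ≈ 20.02 m.
Near limit Dn = s·(H − f)/(H + s − 2f) = 5900 × (20016.0 − 16) / (20016.0 + 5900 − 2 × 16) = 5900 × 20000.0 / 25884.0 ≈ 4558.8 mm ≈ 4.56 m.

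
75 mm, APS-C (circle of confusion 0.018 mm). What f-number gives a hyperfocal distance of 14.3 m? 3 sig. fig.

Rearrange H = f²/(N·c) + f for N: N = f² / ((H − f)·c).
N = 75² / ((14300 − 75) × 0.018) = 5625 / 256.0 ≈ 22.

f/22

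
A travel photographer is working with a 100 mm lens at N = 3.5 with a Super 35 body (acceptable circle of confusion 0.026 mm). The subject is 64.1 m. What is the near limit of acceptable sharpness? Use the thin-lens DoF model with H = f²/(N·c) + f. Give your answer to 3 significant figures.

Hyperfocal distance H = f²/(N·c) + f = 100²/(3.5 × 0.026) + 100 = 10000/0.091 + 100 ≈ 109990.1 mm ≈ 110.0 m.
Near limit Dn = s·(H − f)/(H + s − 2f) = 64100 × (109990.1 − 100) / (109990.1 + 64100 − 2 × 100) = 64100 × 109890.1 / 173890.1 ≈ 40508 mm ≈ 40.5 m.

40.5 m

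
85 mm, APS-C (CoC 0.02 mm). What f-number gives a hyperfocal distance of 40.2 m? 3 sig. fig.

Rearrange H = f²/(N·c) + f for N: N = f² / ((H − f)·c).
N = 85² / ((40200 − 85) × 0.02) = 7225 / 802.3 ≈ 9.01.

f/9.01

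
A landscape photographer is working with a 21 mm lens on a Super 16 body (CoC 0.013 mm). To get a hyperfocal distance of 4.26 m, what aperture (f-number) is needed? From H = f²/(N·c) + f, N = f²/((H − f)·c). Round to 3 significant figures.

f/8

Rearrange H = f²/(N·c) + f for N: N = f² / ((H − f)·c).
N = 21² / ((4260 − 21) × 0.013) = 441 / 55.11 ≈ 8.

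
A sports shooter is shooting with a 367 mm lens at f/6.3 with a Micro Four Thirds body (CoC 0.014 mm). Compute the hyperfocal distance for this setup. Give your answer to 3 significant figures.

1530 m

Hyperfocal distance H = f²/(N·c) + f = 367²/(6.3 × 0.014) + 367 = 134689/0.0882 + 367 ≈ 1527453.2 mm ≈ 1530 m.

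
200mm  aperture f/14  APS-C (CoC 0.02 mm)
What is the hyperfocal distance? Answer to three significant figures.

143 m

Hyperfocal distance H = f²/(N·c) + f = 200²/(14 × 0.02) + 200 = 40000/0.28 + 200 ≈ 143057.1 mm ≈ 143 m.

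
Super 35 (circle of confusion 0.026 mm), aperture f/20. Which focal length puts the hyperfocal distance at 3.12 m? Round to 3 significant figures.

40.0 mm

From H = f²/(N·c) + f, with f ≪ H: f ≈ √(H·N·c) = √(3120 × 20 × 0.026) = √1622.4 ≈ 40.28 mm.
Exact: f² + N·c·f − N·c·H = 0 ⇒ f = (−N·c + √((N·c)² + 4·N·c·H))/2 = (−0.52 + √6489.9)/2 ≈ 40.020 mm ≈ 40.0 mm.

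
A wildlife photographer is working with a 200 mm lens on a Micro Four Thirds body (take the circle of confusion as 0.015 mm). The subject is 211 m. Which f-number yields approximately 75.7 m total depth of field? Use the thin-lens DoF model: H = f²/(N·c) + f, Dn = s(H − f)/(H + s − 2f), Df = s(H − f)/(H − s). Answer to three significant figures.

f/2.20

Write h = H − f = f²/(N·c). The thin-lens limits are Dn = s·h/(h + (s−f)) and Df = s·h/(h − (s−f)), so DoF = Df − Dn = 2·s·(s−f)·h / (h² − (s−f)²).
That is a quadratic in h: DoF·h² − 2·s·(s−f)·h − DoF·(s−f)² = 0 ⇒ h = (s−f)·(s + √(s² + DoF²)) / DoF = 210800 × (211000 + √(211000² + 75700²)) / 75700 = 210800 × (211000 + 224168) / 75700 ≈ 1211803 mm.
Then N = f²/(c·h) = 200² / (0.015 × 1211803) = 40000 / 18177 ≈ 2.20.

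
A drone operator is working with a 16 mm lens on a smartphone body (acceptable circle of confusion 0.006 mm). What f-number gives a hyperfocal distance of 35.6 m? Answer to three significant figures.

Rearrange H = f²/(N·c) + f for N: N = f² / ((H − f)·c).
N = 16² / ((35600 − 16) × 0.006) = 256 / 213.5 ≈ 1.20.

f/1.20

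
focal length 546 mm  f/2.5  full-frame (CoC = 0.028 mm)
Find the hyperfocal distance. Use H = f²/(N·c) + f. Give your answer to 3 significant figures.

4260 m

Hyperfocal distance H = f²/(N·c) + f = 546²/(2.5 × 0.028) + 546 = 298116/0.07 + 546 ≈ 4259346.0 mm ≈ 4260 m.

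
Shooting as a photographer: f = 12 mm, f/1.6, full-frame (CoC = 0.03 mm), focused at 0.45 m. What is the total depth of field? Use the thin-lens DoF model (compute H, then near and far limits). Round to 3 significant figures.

134 mm

Hyperfocal distance H = f²/(N·c) + f = 12²/(1.6 × 0.03) + 12 = 144/0.048 + 12 ≈ 3012.0 mm ≈ 3.012 m.
Near limit Dn = s·(H − f)/(H + s − 2f) = 450 × (3012.0 − 12) / (3012.0 + 450 − 2 × 12) = 450 × 3000.0 / 3438.0 ≈ 392.67 mm.
Far limit Df = s·(H − f)/(H − s) = 450 × (3012.0 − 12) / (3012.0 − 450) = 450 × 3000.0 / 2562.0 ≈ 526.93 mm.
Depth of field = Df − Dn = 526.93 − 392.67 ≈ 134.26 mm.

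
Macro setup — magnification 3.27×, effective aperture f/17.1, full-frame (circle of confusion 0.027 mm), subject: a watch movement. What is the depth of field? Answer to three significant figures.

0.0864 mm

At magnification m, DoF ≈ 2·N_eff·c/m² = 2 × 17.1 × 0.027 / 3.27² = 0.9234 / 10.69 ≈ 0.0864 mm.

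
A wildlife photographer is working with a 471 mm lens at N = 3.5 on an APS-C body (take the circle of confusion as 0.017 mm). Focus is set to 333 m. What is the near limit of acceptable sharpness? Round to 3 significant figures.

306 m

Hyperfocal distance H = f²/(N·c) + f = 471²/(3.5 × 0.017) + 471 = 221841/0.0595 + 471 ≈ 3728891.2 mm ≈ 3729 m.
Near limit Dn = s·(H − f)/(H + s − 2f) = 333000 × (3728891.2 − 471) / (3728891.2 + 333000 − 2 × 471) = 333000 × 3728420.2 / 4060949.2 ≈ 305732 mm ≈ 306 m.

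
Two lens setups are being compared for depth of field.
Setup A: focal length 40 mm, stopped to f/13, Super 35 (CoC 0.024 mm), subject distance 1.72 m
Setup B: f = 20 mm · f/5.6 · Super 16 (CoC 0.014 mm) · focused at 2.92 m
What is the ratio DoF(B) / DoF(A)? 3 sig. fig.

3.88

Setup A: H = 40²/(13×0.024) + 40 ≈ 5168.2 mm; DoF = Df − Dn = 2558.0 − 1295.6 ≈ 1262.4 mm.
Setup B: H = 20²/(5.6×0.014) + 20 ≈ 5122.0 mm; DoF = Df − Dn = 6765.5 − 1861.8 ≈ 4903.7 mm.
Ratio = 4903.7 / 1262.4 ≈ 3.88.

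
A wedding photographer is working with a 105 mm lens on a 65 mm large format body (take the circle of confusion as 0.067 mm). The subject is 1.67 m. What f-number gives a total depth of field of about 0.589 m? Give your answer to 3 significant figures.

f/18

Write h = H − f = f²/(N·c). The thin-lens limits are Dn = s·h/(h + (s−f)) and Df = s·h/(h − (s−f)), so DoF = Df − Dn = 2·s·(s−f)·h / (h² − (s−f)²).
That is a quadratic in h: DoF·h² − 2·s·(s−f)·h − DoF·(s−f)² = 0 ⇒ h = (s−f)·(s + √(s² + DoF²)) / DoF = 1565 × (1670 + √(1670² + 589²)) / 589 = 1565 × (1670 + 1770.82) / 589 ≈ 9142.4 mm.
Then N = f²/(c·h) = 105² / (0.067 × 9142.4) = 11025 / 612.54 ≈ 18.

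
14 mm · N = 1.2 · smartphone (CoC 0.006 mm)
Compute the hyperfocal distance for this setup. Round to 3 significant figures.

Hyperfocal distance H = f²/(N·c) + f = 14²/(1.2 × 0.006) + 14 = 196/0.0072 + 14 ≈ 27236.2 mm ≈ 27.2 m.

27.2 m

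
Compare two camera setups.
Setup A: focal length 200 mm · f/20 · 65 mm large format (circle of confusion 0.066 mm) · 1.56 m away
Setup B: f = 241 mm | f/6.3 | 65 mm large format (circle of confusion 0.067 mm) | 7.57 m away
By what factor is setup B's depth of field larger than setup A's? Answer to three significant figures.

Setup A: H = 200²/(20×0.066) + 200 ≈ 30503.0 mm; DoF = Df − Dn = 1633.30 − 1492.99 ≈ 140.31 mm.
Setup B: H = 241²/(6.3×0.067) + 241 ≈ 137841.1 mm; DoF = Df − Dn = 7995.89 − 7187.19 ≈ 808.70 mm.
Ratio = 808.70 / 140.31 ≈ 5.76.

5.76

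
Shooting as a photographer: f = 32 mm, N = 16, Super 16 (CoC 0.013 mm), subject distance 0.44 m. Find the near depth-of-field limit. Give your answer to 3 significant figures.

406 mm

Hyperfocal distance H = f²/(N·c) + f = 32²/(16 × 0.013) + 32 = 1024/0.208 + 32 ≈ 4955.1 mm ≈ 4.955 m.
Near limit Dn = s·(H − f)/(H + s − 2f) = 440 × (4955.1 − 32) / (4955.1 + 440 − 2 × 32) = 440 × 4923.1 / 5331.1 ≈ 406.33 mm.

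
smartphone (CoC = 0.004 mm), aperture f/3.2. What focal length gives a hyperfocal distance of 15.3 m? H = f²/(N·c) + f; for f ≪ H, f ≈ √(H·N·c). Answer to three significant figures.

14.0 mm

From H = f²/(N·c) + f, with f ≪ H: f ≈ √(H·N·c) = √(15300 × 3.2 × 0.004) = √195.84 ≈ 13.99 mm.
The +f correction barely moves this — solving exactly, f² + N·c·f − N·c·H = 0 ⇒ f = (−N·c + √((N·c)² + 4·N·c·H))/2 = (−0.0128 + √783.36)/2 ≈ 13.988 mm, so f ≈ 14.0 mm.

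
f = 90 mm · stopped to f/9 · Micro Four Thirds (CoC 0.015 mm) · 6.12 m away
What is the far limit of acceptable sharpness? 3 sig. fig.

Hyperfocal distance H = f²/(N·c) + f = 90²/(9 × 0.015) + 90 = 8100/0.135 + 90 ≈ 60090.0 mm ≈ 60.09 m.
Far limit Df = s·(H − f)/(H − s) = 6120 × (60090.0 − 90) / (60090.0 − 6120) = 6120 × 60000.0 / 53970.0 ≈ 6803.8 mm ≈ 6.80 m.

6.80 m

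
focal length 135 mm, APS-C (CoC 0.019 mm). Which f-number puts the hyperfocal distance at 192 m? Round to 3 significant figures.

Rearrange H = f²/(N·c) + f for N: N = f² / ((H − f)·c).
N = 135² / ((192000 − 135) × 0.019) = 18225 / 3645 ≈ 5.

f/5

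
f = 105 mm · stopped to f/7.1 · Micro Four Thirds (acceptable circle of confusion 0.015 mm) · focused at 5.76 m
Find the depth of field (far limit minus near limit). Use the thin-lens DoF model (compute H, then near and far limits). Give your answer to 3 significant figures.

0.631 m

Hyperfocal distance H = f²/(N·c) + f = 105²/(7.1 × 0.015) + 105 = 11025/0.1065 + 105 ≈ 103626.1 mm ≈ 103.6 m.
Near limit Dn = s·(H − f)/(H + s − 2f) = 5760 × (103626.1 − 105) / (103626.1 + 5760 − 2 × 105) = 5760 × 103521.1 / 109176.1 ≈ 5461.65 mm.
Far limit Df = s·(H − f)/(H − s) = 5760 × (103626.1 − 105) / (103626.1 − 5760) = 5760 × 103521.1 / 97866.1 ≈ 6092.83 mm.
Depth of field = Df − Dn = 6092.83 − 5461.65 ≈ 631.18 mm ≈ 0.631 m.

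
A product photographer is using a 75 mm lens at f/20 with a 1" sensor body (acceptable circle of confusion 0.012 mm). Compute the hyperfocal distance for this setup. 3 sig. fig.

Hyperfocal distance H = f²/(N·c) + f = 75²/(20 × 0.012) + 75 = 5625/0.24 + 75 ≈ 23512.5 mm ≈ 23.5 m.

23.5 m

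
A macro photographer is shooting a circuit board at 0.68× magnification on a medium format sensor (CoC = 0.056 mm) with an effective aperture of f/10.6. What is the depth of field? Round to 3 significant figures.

At magnification m, DoF ≈ 2·N_eff·c/m² = 2 × 10.6 × 0.056 / 0.68² = 1.187 / 0.4624 ≈ 2.57 mm.

2.57 mm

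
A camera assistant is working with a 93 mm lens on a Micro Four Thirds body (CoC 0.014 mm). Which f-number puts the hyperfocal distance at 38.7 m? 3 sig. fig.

f/16

Rearrange H = f²/(N·c) + f for N: N = f² / ((H − f)·c).
N = 93² / ((38700 − 93) × 0.014) = 8649 / 540.5 ≈ 16.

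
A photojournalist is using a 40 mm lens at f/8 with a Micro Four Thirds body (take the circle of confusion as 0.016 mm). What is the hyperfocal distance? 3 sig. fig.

12.5 m

Hyperfocal distance H = f²/(N·c) + f = 40²/(8 × 0.016) + 40 = 1600/0.128 + 40 ≈ 12540.0 mm ≈ 12.5 m.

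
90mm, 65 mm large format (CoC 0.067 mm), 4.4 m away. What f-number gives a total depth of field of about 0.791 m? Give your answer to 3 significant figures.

f/2.50

Write h = H − f = f²/(N·c). The thin-lens limits are Dn = s·h/(h + (s−f)) and Df = s·h/(h − (s−f)), so DoF = Df − Dn = 2·s·(s−f)·h / (h² − (s−f)²).
That is a quadratic in h: DoF·h² − 2·s·(s−f)·h − DoF·(s−f)² = 0 ⇒ h = (s−f)·(s + √(s² + DoF²)) / DoF = 4310 × (4400 + √(4400² + 791²)) / 791 = 4310 × (4400 + 4470.53) / 791 ≈ 48334 mm.
Then N = f²/(c·h) = 90² / (0.067 × 48334) = 8100 / 3238.4 ≈ 2.50.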